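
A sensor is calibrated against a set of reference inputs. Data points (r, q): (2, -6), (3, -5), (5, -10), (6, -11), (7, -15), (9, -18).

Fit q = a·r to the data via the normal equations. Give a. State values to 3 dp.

a = -2.010

MᵀM·[a]ᵀ = Mᵀq reads: 204·a = -410.
Hence a = -410 / 204 ≈ -2.0098.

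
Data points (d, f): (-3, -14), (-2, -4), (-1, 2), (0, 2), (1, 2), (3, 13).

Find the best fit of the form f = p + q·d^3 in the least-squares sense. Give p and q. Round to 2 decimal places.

From the data, Σ1 = 6, Σd^3 = -8, Σd^3·d^3 = 1524.
Right-hand side: Σf = 1, Σd^3·f = 761.
det = 6·1524 − (-8)² = 9080.
p = (1·1524 − (-8)·761)/9080 = 1903/2270; q = (6·761 − (-8)·1)/9080 = 2287/4540.

p = 0.84, q = 0.50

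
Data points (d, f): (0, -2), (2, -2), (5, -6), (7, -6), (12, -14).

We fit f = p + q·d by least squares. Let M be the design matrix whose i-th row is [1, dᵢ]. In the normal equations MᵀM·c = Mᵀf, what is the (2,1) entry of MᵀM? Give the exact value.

26

Row 2 ↔ basis d, column 1 ↔ basis 1, so (MᵀM)_{2,1} = Σᵢ d = (0)·(1) + (2)·(1) + (5)·(1) + (7)·(1) + (12)·(1) = 26.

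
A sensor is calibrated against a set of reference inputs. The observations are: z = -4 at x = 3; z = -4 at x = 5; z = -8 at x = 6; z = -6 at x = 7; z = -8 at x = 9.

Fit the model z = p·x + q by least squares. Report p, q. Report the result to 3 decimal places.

p = -0.700, q = -1.800

The normal system AᵀA·[p, q]ᵀ = Aᵀz is [[200, 30]; [30, 5]]·[p, q]ᵀ = [-194, -30]ᵀ.
Determinant 200·5 − 30² = 100.
p = ((-194)·5 − 30·(-30))/100 = -7/10; q = (200·(-30) − 30·(-194))/100 = -9/5.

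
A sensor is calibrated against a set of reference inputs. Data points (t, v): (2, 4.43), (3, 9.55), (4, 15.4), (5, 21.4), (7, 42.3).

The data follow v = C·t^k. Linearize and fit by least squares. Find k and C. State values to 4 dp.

Linearized form: ln v = k·ln t + ln C. From the 5 transformed points,
AᵀA = [[9.9861, 6.7334]; [6.7334, 5]], rhs = [19.5187, 13.2875]ᵀ  (here Σln t = 6.7334, Σ(ln t)² = 9.9861, Σln v = 13.2875, Σln t·ln v = 19.5187).
Δ = 9.9861·5 − (6.7334)² = 4.5917; k = (19.5187·5 − 6.7334·13.2875)/4.5917 = 1.76923, ln C = (9.9861·13.2875 − 6.7334·19.5187)/4.5917 = 0.27490, so C = exp(0.27490) = 1.31640.

k = 1.7692, C = 1.3164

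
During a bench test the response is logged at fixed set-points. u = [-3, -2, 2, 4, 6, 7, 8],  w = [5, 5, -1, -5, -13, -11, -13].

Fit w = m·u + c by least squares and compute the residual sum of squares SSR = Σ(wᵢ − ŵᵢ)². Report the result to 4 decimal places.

SSR = 16.8506

Normal-equation sums: Σu·u = 182, Σu = 22, Σ1 = 7.
Moment sums: Σu·w = -306, Σw = -33.
Determinant 182·7 − 22² = 790.
m = ((-306)·7 − 22·(-33))/790 = -708/395; c = (182·(-33) − 22·(-306))/790 = 363/395.
Residuals: -512/395, 196/395, 658/395, 494/395, -250/79, 248/395, 166/395; SSR = 6656/395.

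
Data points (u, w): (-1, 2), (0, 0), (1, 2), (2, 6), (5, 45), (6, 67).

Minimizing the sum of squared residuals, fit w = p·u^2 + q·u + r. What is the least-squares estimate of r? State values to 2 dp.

The normal equations are: 1939·p + 349·q + 67·r = 3565;  349·p + 67·q + 13·r = 639;  67·p + 13·q + 6·r = 122.
Row-reducing yields p = 13751/7044, q = -4217/7044, r = -99/587.

r = -0.17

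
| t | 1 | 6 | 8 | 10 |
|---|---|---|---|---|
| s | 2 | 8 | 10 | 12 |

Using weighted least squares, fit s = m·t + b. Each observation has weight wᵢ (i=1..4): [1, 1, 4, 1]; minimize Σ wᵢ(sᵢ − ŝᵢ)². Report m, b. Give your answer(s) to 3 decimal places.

Compute the Gram sums: Σwᵢ·t·t = 393, Σwᵢ·t = 49, Σwᵢ·1 = 7.
Right-hand side: Σwᵢ·t·s = 490, Σwᵢ·s = 62.
Determinant 393·7 − 49² = 350.
m = (490·7 − 49·62)/350 = 28/25; b = (393·62 − 49·490)/350 = 178/175.

m = 1.120, b = 1.017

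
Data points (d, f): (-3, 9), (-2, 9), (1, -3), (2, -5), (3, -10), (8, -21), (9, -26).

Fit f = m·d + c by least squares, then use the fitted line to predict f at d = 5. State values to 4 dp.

f̂ = -13.8455

Sums needed: Σd·d = 172, Σd = 18, Σ1 = 7.
Right-hand side: Σd·f = -490, Σf = -47.
Normal equations: [[172, 18]; [18, 7]]·[m, c]ᵀ = [-490, -47]ᵀ.
det = 172·7 − 18² = 880.
m = ((-490)·7 − 18·(-47))/880 = -323/110; c = (172·(-47) − 18·(-490))/880 = 46/55.
At d = 5: f̂ = (-323/110)·(5) + (46/55)·(1) = -1523/110.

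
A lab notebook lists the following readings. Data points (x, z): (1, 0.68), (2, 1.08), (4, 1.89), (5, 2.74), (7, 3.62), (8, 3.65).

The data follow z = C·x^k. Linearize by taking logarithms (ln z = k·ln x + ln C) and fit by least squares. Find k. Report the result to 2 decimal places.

k = 0.85

Let Y = ln z. Fitting Y = k·ln x + ln C by least squares:
Σln x = 7.7142, Σ(ln x)² = 13.1032, Σln z = 3.9170, Σln x·ln z = 7.7537.
Equations: 13.1032·k + 7.7142·ln C = 7.7537;  7.7142·k + 6·ln C = 3.9170.
Solving (det = 19.1098): k = 0.85326, ln C = -0.44420.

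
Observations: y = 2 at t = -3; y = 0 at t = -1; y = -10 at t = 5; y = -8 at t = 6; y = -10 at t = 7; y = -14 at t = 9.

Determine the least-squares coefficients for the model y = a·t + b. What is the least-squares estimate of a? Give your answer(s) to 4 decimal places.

a = -1.2999

Sums needed: Σt·t = 201, Σt = 23, Σ1 = 6.
Moment sums: Σt·y = -300, Σy = -40.
Determinant 201·6 − 23² = 677.
a = ((-300)·6 − 23·(-40))/677 = -880/677; b = (201·(-40) − 23·(-300))/677 = -1140/677.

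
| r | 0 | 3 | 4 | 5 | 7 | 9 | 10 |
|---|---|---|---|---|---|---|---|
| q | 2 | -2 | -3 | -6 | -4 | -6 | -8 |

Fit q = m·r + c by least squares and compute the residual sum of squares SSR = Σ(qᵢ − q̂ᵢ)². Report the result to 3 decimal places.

Forming AᵀA = [[280, 38]; [38, 7]] and Aᵀq = [-210, -27]ᵀ gives AᵀA·[m, c]ᵀ = Aᵀq.
Δ = 280·7 − 38² = 516.
m = ((-210)·7 − 38·(-27))/516 = -37/43; c = (280·(-27) − 38·(-210))/516 = 35/43.
Residuals: 51/43, -10/43, -16/43, -108/43, 52/43, 40/43, -9/43; SSR = 442/43.

SSR = 10.279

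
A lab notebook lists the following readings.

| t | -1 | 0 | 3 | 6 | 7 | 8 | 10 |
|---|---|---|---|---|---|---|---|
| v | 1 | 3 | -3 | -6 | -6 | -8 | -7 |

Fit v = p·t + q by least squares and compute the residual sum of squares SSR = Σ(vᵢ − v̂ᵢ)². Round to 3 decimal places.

Compute the Gram sums: Σt·t = 259, Σt = 33, Σ1 = 7.
For Xᵀv: Σt·v = -222, Σv = -26.
Eliminating q: 7·(row 1) − 33·(row 2) gives 724·p = 7·(-222) − 33·(-26) = -696, so p = -174/181.
Then q = ((-26) − 33·(-174/181))/7 = 148/181.
Residuals: -141/181, 395/181, -169/181, -190/181, -16/181, -204/181, 325/181; SSR = 2144/181.

SSR = 11.845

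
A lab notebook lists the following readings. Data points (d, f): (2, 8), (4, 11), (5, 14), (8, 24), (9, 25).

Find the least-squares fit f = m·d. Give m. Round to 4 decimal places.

Setting ∂/∂m … = 0 gives: 190·m = 547.
(Σd·d = 190, Σd·f = 547.)
m = 547/190 = 2.87895.

m = 2.8789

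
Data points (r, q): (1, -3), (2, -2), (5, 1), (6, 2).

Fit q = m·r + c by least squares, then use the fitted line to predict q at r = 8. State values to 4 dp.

q̂ = 4.0000

Sums needed: Σr·r = 66, Σr = 14, Σ1 = 4.
Right-hand side: Σr·q = 10, Σq = -2.
Normal equations: [[66, 14]; [14, 4]]·[m, c]ᵀ = [10, -2]ᵀ.
Eliminating c: 4·(row 1) − 14·(row 2) gives 68·m = 4·10 − 14·(-2) = 68, so m = 1.
Then c = ((-2) − 14·1)/4 = -4.
At r = 8: q̂ = (1)·(8) + (-4)·(1) = 4.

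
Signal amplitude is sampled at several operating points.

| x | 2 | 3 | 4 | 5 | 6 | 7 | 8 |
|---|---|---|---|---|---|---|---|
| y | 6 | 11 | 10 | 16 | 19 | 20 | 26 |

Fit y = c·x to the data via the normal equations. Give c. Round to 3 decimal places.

MᵀM·[c]ᵀ = Mᵀy reads: 203·c = 627.
(Σx·x = 203, Σx·y = 627.)
Hence c = 627 / 203 ≈ 3.08867.

c = 3.089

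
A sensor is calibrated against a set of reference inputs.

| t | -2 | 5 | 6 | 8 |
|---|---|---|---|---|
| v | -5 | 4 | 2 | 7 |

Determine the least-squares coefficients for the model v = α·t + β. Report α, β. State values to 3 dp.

α = 1.128, β = -2.793

Entries of XᵀX: Σt·t = 129, Σt = 17, Σ1 = 4.
For Xᵀv: Σt·v = 98, Σv = 8.
Normal equations: [[129, 17]; [17, 4]]·[α, β]ᵀ = [98, 8]ᵀ.
Eliminating β: 4·(row 1) − 17·(row 2) gives 227·α = 4·98 − 17·8 = 256, so α = 256/227.
Then β = (8 − 17·(256/227))/4 = -634/227.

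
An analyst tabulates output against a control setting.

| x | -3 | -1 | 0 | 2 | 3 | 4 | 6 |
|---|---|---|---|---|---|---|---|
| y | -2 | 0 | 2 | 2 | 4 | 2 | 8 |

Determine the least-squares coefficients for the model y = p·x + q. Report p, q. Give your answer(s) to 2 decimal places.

Forming AᵀA = [[75, 11]; [11, 7]] and Aᵀy = [78, 16]ᵀ gives AᵀA·[p, q]ᵀ = Aᵀy.
Determinant 75·7 − 11² = 404.
p = (78·7 − 11·16)/404 = 185/202; q = (75·16 − 11·78)/404 = 171/202.

p = 0.92, q = 0.85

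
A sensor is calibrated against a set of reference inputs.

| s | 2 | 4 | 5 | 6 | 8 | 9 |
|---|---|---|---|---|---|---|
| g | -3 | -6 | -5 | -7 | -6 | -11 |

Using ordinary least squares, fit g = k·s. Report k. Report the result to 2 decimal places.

k = -1.08

Sums needed: Σs·s = 226.
Right-hand side: Σs·g = -244.
So XᵀX·[k]ᵀ = Xᵀg: [[226]]·[k]ᵀ = [-244]ᵀ.
Hence k = -244 / 226 ≈ -1.07965.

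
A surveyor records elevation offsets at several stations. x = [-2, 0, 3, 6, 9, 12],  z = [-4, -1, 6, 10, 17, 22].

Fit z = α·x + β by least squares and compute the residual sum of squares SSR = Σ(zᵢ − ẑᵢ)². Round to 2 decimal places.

SSR = 1.98

MᵀM·[α, β]ᵀ = Mᵀz reads: 274·α + 28·β = 503;  28·α + 6·β = 50.
Determinant 274·6 − 28² = 860.
α = (503·6 − 28·50)/860 = 809/430; β = (274·50 − 28·503)/860 = -96/215.
Residuals: 9/43, -119/215, 69/86, -181/215, 221/430, -28/215; SSR = 853/430.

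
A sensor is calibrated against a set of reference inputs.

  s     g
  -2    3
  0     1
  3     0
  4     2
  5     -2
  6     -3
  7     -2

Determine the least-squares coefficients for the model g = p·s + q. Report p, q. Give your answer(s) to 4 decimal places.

p = -0.5788, q = 1.7590

Sums needed: Σs·s = 139, Σs = 23, Σ1 = 7.
Moment sums: Σs·g = -40, Σg = -1.
Normal equations: [[139, 23]; [23, 7]]·[p, q]ᵀ = [-40, -1]ᵀ.
Δ = 139·7 − 23² = 444.
p = ((-40)·7 − 23·(-1))/444 = -257/444; q = (139·(-1) − 23·(-40))/444 = 781/444.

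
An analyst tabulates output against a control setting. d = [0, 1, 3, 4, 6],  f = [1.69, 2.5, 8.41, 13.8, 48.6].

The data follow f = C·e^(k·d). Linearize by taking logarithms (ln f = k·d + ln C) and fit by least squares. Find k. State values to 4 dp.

k = 0.5651

Let Y = ln f. Fitting Y = k·d + ln C by least squares:
Σd = 14.0000, Σ(d)² = 62.0000, Σln f = 10.0787, Σd·ln f = 41.1050.
Equations: 62.0000·k + 14.0000·ln C = 41.1050;  14.0000·k + 5·ln C = 10.0787.
Slope k = (n·Σd·ln f − Σd·Σln f)/(n·Σ(d)² − (Σd)²) = (5·41.1050 − 14.0000·10.0787)/114.0000 = 0.56511; ln C = (Σln f − k·Σd)/n = 0.43344.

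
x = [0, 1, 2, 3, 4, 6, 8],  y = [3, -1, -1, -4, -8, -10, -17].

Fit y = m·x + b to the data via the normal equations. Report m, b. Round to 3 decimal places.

m = -2.362, b = 2.671

Sums needed: Σx·x = 130, Σx = 24, Σ1 = 7.
And Σx·y = -243, Σy = -38.
Eliminating b: 7·(row 1) − 24·(row 2) gives 334·m = 7·(-243) − 24·(-38) = -789, so m = -789/334.
Then b = ((-38) − 24·(-789/334))/7 = 446/167.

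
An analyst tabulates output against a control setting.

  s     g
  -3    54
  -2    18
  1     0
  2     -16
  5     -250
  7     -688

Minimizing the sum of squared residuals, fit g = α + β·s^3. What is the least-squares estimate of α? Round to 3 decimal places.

α = 0.948

The normal equations are: 6·α + 442·β = -882;  442·α + 134132·β = -268964.
Determinant 6·134132 − 442² = 609428.
α = ((-882)·134132 − 442·(-268964))/609428 = 144416/152357; β = (6·(-268964) − 442·(-882))/609428 = -305985/152357.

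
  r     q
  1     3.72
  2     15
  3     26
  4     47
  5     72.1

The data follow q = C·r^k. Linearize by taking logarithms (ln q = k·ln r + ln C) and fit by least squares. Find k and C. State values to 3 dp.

Taking logs, ln q = k·ln r + ln C, so regress ln q on ln r.
XᵀX = [[6.1995, 4.7875]; [4.7875, 5]], rhs = [17.6792, 15.4081]ᵀ  (here Σln r = 4.7875, Σ(ln r)² = 6.1995, Σln q = 15.4081, Σln r·ln q = 17.6792).
Solving (det = 8.0774): k = 1.81119, ln C = 1.34740, so C = exp(1.34740) = 3.84742.

k = 1.811, C = 3.847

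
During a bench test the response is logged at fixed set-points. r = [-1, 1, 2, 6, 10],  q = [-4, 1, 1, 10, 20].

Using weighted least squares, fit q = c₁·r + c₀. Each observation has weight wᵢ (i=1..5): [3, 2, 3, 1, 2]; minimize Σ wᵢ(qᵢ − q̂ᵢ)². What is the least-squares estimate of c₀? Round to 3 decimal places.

Sums needed: Σwᵢ·r·r = 253, Σwᵢ·r = 31, Σwᵢ·1 = 11.
Moment sums: Σwᵢ·r·q = 480, Σwᵢ·q = 43.
So XᵀWX·[c₁, c₀]ᵀ = XᵀWq: [[253, 31]; [31, 11]]·[c₁, c₀]ᵀ = [480, 43]ᵀ.
Determinant 253·11 − 31² = 1822.
c₁ = (480·11 − 31·43)/1822 = 3947/1822; c₀ = (253·43 − 31·480)/1822 = -4001/1822.

c₀ = -2.196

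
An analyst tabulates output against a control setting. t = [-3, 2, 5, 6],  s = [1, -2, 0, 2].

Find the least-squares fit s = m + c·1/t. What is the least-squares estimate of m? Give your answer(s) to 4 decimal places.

Entries of XᵀX: Σ1 = 4, Σ1/t = 8/15, Σ1/t·1/t = 193/450.
And Σs = 1, Σ1/t·s = -1.
XᵀX·[m, c]ᵀ = Xᵀs becomes [[4, 8/15]; [8/15, 193/450]]·[m, c]ᵀ = [1, -1]ᵀ.
Δ = 4·(193/450) − (8/15)² = 322/225.
m = (1·(193/450) − (8/15)·(-1))/(322/225) = 433/644; c = (4·(-1) − (8/15)·1)/(322/225) = -510/161.

m = 0.6724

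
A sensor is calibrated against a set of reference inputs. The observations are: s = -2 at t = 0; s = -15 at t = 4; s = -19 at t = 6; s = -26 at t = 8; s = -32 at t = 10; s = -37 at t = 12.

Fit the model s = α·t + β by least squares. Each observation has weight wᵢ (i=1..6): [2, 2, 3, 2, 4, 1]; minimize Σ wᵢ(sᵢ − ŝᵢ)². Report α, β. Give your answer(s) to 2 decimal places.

Normal-equation sums: Σwᵢ·t·t = 812, Σwᵢ·t = 94, Σwᵢ·1 = 14.
And Σwᵢ·t·s = -2602, Σwᵢ·s = -308.
AᵀWA·[α, β]ᵀ = AᵀWs becomes [[812, 94]; [94, 14]]·[α, β]ᵀ = [-2602, -308]ᵀ.
det = 812·14 − 94² = 2532.
α = ((-2602)·14 − 94·(-308))/2532 = -623/211; β = (812·(-308) − 94·(-2602))/2532 = -459/211.

α = -2.95, β = -2.18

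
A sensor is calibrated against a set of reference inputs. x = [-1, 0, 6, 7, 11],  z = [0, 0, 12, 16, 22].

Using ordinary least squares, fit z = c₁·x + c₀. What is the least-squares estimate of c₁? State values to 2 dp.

From the data, Σx·x = 207, Σx = 23, Σ1 = 5.
For Aᵀz: Σx·z = 426, Σz = 50.
Determinant 207·5 − 23² = 506.
c₁ = (426·5 − 23·50)/506 = 490/253; c₀ = (207·50 − 23·426)/506 = 12/11.

c₁ = 1.94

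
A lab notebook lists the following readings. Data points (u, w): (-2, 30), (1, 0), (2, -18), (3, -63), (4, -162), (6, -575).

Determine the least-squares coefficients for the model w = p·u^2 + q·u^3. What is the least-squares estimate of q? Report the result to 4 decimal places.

From the data, Σu^2·u^2 = 1666, Σu^2·u^3 = 9044, Σu^3·u^3 = 51610.
Right-hand side: Σu^2·w = -23811, Σu^3·w = -136653.
det = 1666·51610 − 9044² = 4188324.
p = ((-23811)·51610 − 9044·(-136653))/4188324 = 1167337/698054; q = (1666·(-136653) − 9044·(-23811))/4188324 = -17251/5866.

q = -2.9408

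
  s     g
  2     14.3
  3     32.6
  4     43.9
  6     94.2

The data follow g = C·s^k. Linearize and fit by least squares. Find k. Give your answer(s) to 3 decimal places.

k = 1.672

Taking logs, ln g = k·ln s + ln C, so regress ln g on ln s.
Σln s = 4.9698, Σ(ln s)² = 6.8196, Σln g = 14.4719, Σln s·ln g = 19.0590.
Equations: 6.8196·k + 4.9698·ln C = 19.0590;  4.9698·k + 4·ln C = 14.4719.
Solving (det = 2.5794): k = 1.67222, ln C = 1.54032.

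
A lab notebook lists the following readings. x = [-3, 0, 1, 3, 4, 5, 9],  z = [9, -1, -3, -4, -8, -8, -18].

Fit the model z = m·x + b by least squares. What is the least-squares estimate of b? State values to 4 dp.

Sums needed: Σx·x = 141, Σx = 19, Σ1 = 7.
For Aᵀz: Σx·z = -276, Σz = -33.
So AᵀA·[m, b]ᵀ = Aᵀz: [[141, 19]; [19, 7]]·[m, b]ᵀ = [-276, -33]ᵀ.
Δ = 141·7 − 19² = 626.
m = ((-276)·7 − 19·(-33))/626 = -1305/626; b = (141·(-33) − 19·(-276))/626 = 591/626.

b = 0.9441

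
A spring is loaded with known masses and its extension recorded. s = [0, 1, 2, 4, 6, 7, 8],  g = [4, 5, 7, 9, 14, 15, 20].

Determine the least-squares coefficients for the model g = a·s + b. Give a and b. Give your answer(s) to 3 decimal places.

Sums needed: Σs·s = 170, Σs = 28, Σ1 = 7.
Moment sums: Σs·g = 404, Σg = 74.
AᵀA·[a, b]ᵀ = Aᵀg becomes [[170, 28]; [28, 7]]·[a, b]ᵀ = [404, 74]ᵀ.
Eliminating b: 7·(row 1) − 28·(row 2) gives 406·a = 7·404 − 28·74 = 756, so a = 54/29.
Then b = (74 − 28·(54/29))/7 = 634/203.

a = 1.862, b = 3.123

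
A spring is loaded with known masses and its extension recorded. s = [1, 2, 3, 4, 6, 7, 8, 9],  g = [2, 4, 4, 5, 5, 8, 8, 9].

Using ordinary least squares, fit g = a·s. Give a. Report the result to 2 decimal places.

a = 1.05

XᵀX·[a]ᵀ = Xᵀg reads: 260·a = 273.
Hence a = 273 / 260 ≈ 1.05.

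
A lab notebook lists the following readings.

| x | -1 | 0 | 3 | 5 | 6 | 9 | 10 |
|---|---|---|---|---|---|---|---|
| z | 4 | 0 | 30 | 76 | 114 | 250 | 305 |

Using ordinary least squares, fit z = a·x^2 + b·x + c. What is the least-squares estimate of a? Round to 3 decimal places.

a = 3.000

Normal-equation sums: Σx^2·x^2 = 18564, Σx^2·x = 2096, Σx^2 = 252, Σx·x = 252, Σx = 32, Σ1 = 7.
Right-hand side: Σx^2·z = 57028, Σx·z = 6450, Σz = 779.
AᵀA·[a, b, c]ᵀ = Aᵀz becomes [[18564, 2096, 252]; [2096, 252, 32]; [252, 32, 7]]·[a, b, c]ᵀ = [57028, 6450, 779]ᵀ.
Solving the 3×3 system (Gaussian elimination) gives a = 147412/49133, b = 7517/14038, c = 40697/49133.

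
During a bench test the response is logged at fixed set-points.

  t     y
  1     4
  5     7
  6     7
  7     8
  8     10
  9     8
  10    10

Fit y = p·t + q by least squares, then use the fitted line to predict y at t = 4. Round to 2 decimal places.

ŷ = 6.08

From the data, Σt·t = 356, Σt = 46, Σ1 = 7.
Moment sums: Σt·y = 389, Σy = 54.
MᵀM·[p, q]ᵀ = Mᵀy becomes [[356, 46]; [46, 7]]·[p, q]ᵀ = [389, 54]ᵀ.
Eliminating q: 7·(row 1) − 46·(row 2) gives 376·p = 7·389 − 46·54 = 239, so p = 239/376.
Then q = (54 − 46·(239/376))/7 = 665/188.
At t = 4: ŷ = (239/376)·(4) + (665/188)·(1) = 1143/188.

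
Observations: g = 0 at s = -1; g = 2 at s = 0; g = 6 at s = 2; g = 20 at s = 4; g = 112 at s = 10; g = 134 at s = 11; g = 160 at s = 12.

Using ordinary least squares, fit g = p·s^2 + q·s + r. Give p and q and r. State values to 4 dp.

p = 1.0468, q = 0.6694, r = 0.6450

Setting ∂/∂p … = 0 gives: 45650·p + 4130·q + 386·r = 50798;  4130·p + 386·q + 38·r = 4606;  386·p + 38·q + 7·r = 434.
Solving the 3×3 system (Gaussian elimination) gives p = 54779/52332, q = 35029/52332, r = 2813/4361.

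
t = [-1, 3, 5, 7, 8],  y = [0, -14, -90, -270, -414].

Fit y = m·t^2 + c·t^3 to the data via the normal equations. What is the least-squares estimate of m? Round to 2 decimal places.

m = 1.21

Sums needed: Σt^2·t^2 = 7204, Σt^2·t^3 = 52942, Σt^3·t^3 = 396148.
Right-hand side: Σt^2·y = -42102, Σt^3·y = -316206.
det = 7204·396148 − 52942² = 50994828.
m = ((-42102)·396148 − 52942·(-316206))/50994828 = 1720971/1416523; c = (7204·(-316206) − 52942·(-42102))/50994828 = -1360665/1416523.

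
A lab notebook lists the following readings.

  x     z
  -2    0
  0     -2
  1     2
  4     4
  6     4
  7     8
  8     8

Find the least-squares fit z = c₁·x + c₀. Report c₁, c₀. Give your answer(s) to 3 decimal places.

c₁ = 0.909, c₀ = 0.313

Normal-equation sums: Σx·x = 170, Σx = 24, Σ1 = 7.
Moment sums: Σx·z = 162, Σz = 24.
Determinant 170·7 − 24² = 614.
c₁ = (162·7 − 24·24)/614 = 279/307; c₀ = (170·24 − 24·162)/614 = 96/307.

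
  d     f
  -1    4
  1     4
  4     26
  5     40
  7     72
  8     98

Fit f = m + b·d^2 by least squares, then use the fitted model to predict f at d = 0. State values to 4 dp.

With design matrix X, XᵀX = [[6, 156]; [156, 7380]] and Xᵀf = [244, 11224]ᵀ.
det = 6·7380 − 156² = 19944.
m = (244·7380 − 156·11224)/19944 = 2074/831; b = (6·11224 − 156·244)/19944 = 1220/831.
At d = 0: f̂ = (2074/831)·(1) + (1220/831)·(0) = 2074/831.

f̂ = 2.4958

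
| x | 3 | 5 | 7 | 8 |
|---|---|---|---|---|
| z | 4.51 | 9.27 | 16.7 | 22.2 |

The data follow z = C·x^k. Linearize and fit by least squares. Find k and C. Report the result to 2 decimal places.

Taking logs, ln z = k·ln x + ln C, so regress ln z on ln x.
XᵀX = [[11.9079, 6.7334]; [6.7334, 4]], rhs = [17.1637, 9.6486]ᵀ  (here Σln x = 6.7334, Σ(ln x)² = 11.9079, Σln z = 9.6486, Σln x·ln z = 17.1637).
Solving (det = 2.2928): k = 1.60806, ln C = -0.29479, so C = exp(-0.29479) = 0.74469.

k = 1.61, C = 0.74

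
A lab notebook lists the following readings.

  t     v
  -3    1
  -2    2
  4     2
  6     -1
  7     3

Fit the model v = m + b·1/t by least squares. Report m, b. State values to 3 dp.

Compute the Gram sums: Σ1 = 5, Σ1/t = -23/84, Σ1/t·1/t = 3329/7056.
For Xᵀv: Σv = 7, Σ1/t·v = -4/7.
det = 5·(3329/7056) − (-23/84)² = 1343/588.
m = (7·(3329/7056) − (-23/84)·(-4/7))/(1343/588) = 281/204; b = (5·(-4/7) − (-23/84)·7)/(1343/588) = -7/17.

m = 1.377, b = -0.412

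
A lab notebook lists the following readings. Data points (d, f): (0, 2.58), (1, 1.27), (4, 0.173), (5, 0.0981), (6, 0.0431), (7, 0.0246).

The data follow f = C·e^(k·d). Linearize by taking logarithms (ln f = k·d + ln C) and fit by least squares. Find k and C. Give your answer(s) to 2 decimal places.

k = -0.67, C = 2.53

Let Y = ln f. Fitting Y = k·d + ln C by least squares:
Over the data: Σd = 23.0000, Σ(d)² = 127.0000, Σln f = -9.7387, Σd·ln f = -63.1881.
Normal system: [[127.0000, 23.0000]; [23.0000, 6]]·[k, ln C]ᵀ = [-63.1881, -9.7387]ᵀ.
Solving (det = 233.0000): k = -0.66583, ln C = 0.92926, so C = exp(0.92926) = 2.53262.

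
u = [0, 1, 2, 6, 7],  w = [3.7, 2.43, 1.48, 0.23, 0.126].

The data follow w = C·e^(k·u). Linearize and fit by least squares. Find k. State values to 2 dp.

Let Y = ln w. Fitting Y = k·u + ln C by least squares:
AᵀA = [[90.0000, 16.0000]; [16.0000, 5]], rhs = [-21.6464, -0.9529]ᵀ  (here Σu = 16.0000, Σ(u)² = 90.0000, Σln w = -0.9529, Σu·ln w = -21.6464).
Slope k = (n·Σu·ln w − Σu·Σln w)/(n·Σ(u)² − (Σu)²) = (5·-21.6464 − 16.0000·-0.9529)/194.0000 = -0.47931; ln C = (Σln w − k·Σu)/n = 1.34321.

k = -0.48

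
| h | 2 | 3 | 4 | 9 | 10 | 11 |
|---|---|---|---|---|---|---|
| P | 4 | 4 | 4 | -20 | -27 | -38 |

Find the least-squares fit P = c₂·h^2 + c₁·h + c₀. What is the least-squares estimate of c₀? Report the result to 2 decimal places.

c₀ = -1.11

AᵀA·[c₂, c₁, c₀]ᵀ = AᵀP reads: 31555·c₂ + 3159·c₁ + 331·c₀ = -8802;  3159·c₂ + 331·c₁ + 39·c₀ = -832;  331·c₂ + 39·c₁ + 6·c₀ = -73.
Inverting the 3×3 Gram matrix, [c₂, c₁, c₀]ᵀ = [-191/296, 34645/9176, -1274/1147]ᵀ.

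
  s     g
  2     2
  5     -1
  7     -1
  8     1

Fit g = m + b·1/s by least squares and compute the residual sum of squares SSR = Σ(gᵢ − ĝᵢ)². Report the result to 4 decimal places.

From the data, Σ1 = 4, Σ1/s = 271/280, Σ1/s·1/s = 25561/78400.
Right-hand side: Σg = 1, Σ1/s·g = 219/280.
Δ = 4·(25561/78400) − (271/280)² = 28803/78400.
m = (1·(25561/78400) − (271/280)·(219/280))/(28803/78400) = -33788/28803; b = (4·(219/280) − (271/280)·1)/(28803/78400) = 169400/28803.
Residuals: 6694/28803, -28895/28803, -6405/9601, 41416/28803; SSR = 102914/28803.

SSR = 3.5730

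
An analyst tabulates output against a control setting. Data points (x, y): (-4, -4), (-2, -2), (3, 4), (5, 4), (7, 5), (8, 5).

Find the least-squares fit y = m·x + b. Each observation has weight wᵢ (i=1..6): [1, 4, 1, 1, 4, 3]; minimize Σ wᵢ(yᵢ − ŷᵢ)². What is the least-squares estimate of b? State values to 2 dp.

b = -0.36

Forming MᵀWM = [[454, 48]; [48, 14]] and MᵀWy = [324, 31]ᵀ gives MᵀWM·[m, b]ᵀ = MᵀWy.
Eliminating b: 14·(row 1) − 48·(row 2) gives 4052·m = 14·324 − 48·31 = 3048, so m = 762/1013.
Then b = (31 − 48·(762/1013))/14 = -739/2026.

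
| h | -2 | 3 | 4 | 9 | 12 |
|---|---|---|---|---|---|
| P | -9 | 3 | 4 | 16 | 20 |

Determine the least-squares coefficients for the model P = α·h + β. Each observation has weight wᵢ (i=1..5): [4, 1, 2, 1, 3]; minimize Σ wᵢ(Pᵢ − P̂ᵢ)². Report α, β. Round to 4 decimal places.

Normal-equation sums: Σwᵢ·h·h = 570, Σwᵢ·h = 48, Σwᵢ·1 = 11.
Moment sums: Σwᵢ·h·P = 977, Σwᵢ·P = 51.
Δ = 570·11 − 48² = 3966.
α = (977·11 − 48·51)/3966 = 8299/3966; β = (570·51 − 48·977)/3966 = -2971/661.

α = 2.0925, β = -4.4947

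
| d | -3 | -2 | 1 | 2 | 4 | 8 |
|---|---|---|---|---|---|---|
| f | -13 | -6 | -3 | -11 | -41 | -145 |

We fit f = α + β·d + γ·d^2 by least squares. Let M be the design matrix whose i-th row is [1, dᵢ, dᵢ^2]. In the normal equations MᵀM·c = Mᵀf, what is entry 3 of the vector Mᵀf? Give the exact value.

-10124

Entry 3 ↔ basis d^2, so (Mᵀf)_{3} = Σᵢ (d^2)·fᵢ = (9)·(-13) + (4)·(-6) + (1)·(-3) + (4)·(-11) + (16)·(-41) + (64)·(-145) = -10124.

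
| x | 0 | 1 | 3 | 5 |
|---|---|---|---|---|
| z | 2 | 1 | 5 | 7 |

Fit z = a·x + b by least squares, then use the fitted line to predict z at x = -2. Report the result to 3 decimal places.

ẑ = -1.220

Normal-equation sums: Σx·x = 35, Σx = 9, Σ1 = 4.
And Σx·z = 51, Σz = 15.
AᵀA·[a, b]ᵀ = Aᵀz becomes [[35, 9]; [9, 4]]·[a, b]ᵀ = [51, 15]ᵀ.
Eliminating b: 4·(row 1) − 9·(row 2) gives 59·a = 4·51 − 9·15 = 69, so a = 69/59.
Then b = (15 − 9·(69/59))/4 = 66/59.
At x = -2: ẑ = (69/59)·(-2) + (66/59)·(1) = -72/59.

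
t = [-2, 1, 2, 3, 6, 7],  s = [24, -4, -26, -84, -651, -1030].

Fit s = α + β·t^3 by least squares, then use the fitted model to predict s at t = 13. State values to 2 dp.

ŝ = -6594.82

The normal system XᵀX·[α, β]ᵀ = Xᵀs is [[6, 587]; [587, 165163]]·[α, β]ᵀ = [-1771, -496578]ᵀ.
Δ = 6·165163 − 587² = 646409.
α = ((-1771)·165163 − 587·(-496578))/646409 = -1012387/646409; β = (6·(-496578) − 587·(-1771))/646409 = -1939891/646409.
At t = 13: ŝ = (-1012387/646409)·(1) + (-1939891/646409)·(2197) = -4262952914/646409.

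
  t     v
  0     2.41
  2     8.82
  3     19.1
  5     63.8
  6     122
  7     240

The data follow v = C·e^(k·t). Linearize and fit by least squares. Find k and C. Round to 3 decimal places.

k = 0.654, C = 2.459

Let Y = ln v. Fitting Y = k·t + ln C by least squares:
Σt = 23.0000, Σ(t)² = 123.0000, Σln v = 20.4468, Σt·ln v = 101.1705.
Normal system: [[123.0000, 23.0000]; [23.0000, 6]]·[k, ln C]ᵀ = [101.1705, 20.4468]ᵀ.
Δ = 123.0000·6 − (23.0000)² = 209.0000; k = (101.1705·6 − 23.0000·20.4468)/209.0000 = 0.65429, ln C = (123.0000·20.4468 − 23.0000·101.1705)/209.0000 = 0.89966, so C = exp(0.89966) = 2.45877.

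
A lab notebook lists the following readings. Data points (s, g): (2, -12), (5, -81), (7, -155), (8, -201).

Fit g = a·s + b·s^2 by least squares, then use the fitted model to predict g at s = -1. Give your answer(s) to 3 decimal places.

Compute the Gram sums: Σs·s = 142, Σs·s^2 = 988, Σs^2·s^2 = 7138.
Right-hand side: Σs·g = -3122, Σs^2·g = -22532.
det = 142·7138 − 988² = 37452.
a = ((-3122)·7138 − 988·(-22532))/37452 = -1935/3121; b = (142·(-22532) − 988·(-3122))/37452 = -9584/3121.
At s = -1: ĝ = (-1935/3121)·(-1) + (-9584/3121)·(1) = -7649/3121.

ĝ = -2.451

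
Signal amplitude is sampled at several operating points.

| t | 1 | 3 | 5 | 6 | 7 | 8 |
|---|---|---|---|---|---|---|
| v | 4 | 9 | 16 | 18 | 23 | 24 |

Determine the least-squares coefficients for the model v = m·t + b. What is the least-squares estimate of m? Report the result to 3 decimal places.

Compute the Gram sums: Σt·t = 184, Σt = 30, Σ1 = 6.
Moment sums: Σt·v = 572, Σv = 94.
XᵀX·[m, b]ᵀ = Xᵀv becomes [[184, 30]; [30, 6]]·[m, b]ᵀ = [572, 94]ᵀ.
Δ = 184·6 − 30² = 204.
m = (572·6 − 30·94)/204 = 3; b = (184·94 − 30·572)/204 = 2/3.

m = 3.000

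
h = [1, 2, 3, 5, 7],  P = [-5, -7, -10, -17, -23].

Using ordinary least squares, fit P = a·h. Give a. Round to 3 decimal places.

a = -3.352

Entries of XᵀX: Σh·h = 88.
For XᵀP: Σh·P = -295.
Normal equations: [[88]]·[a]ᵀ = [-295]ᵀ.
Hence a = -295 / 88 ≈ -3.35227.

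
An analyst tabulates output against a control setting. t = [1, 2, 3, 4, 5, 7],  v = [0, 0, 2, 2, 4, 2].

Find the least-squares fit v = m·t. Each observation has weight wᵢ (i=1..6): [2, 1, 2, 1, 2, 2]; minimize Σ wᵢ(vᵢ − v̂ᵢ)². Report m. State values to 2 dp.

m = 0.47

Forming XᵀWX = [[188]] and XᵀWv = [88]ᵀ gives XᵀWX·[m]ᵀ = XᵀWv.
Hence m = 88 / 188 ≈ 0.468085.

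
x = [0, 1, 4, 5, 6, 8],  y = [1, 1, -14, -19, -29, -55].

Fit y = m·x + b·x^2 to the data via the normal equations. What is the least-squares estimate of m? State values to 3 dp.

m = 0.772

MᵀM·[m, b]ᵀ = Mᵀy reads: 142·m + 918·b = -764;  918·m + 6274·b = -5262.
(Σx·x = 142, Σx·x^2 = 918, Σx^2·x^2 = 6274, Σx·y = -764, Σx^2·y = -5262.)
Determinant 142·6274 − 918² = 48184.
m = ((-764)·6274 − 918·(-5262))/48184 = 9295/12046; b = (142·(-5262) − 918·(-764))/48184 = -11463/12046.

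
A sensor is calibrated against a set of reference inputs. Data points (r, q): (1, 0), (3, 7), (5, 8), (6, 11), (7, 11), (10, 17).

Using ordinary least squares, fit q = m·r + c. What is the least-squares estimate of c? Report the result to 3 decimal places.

c = -0.297

AᵀA·[m, c]ᵀ = Aᵀq reads: 220·m + 32·c = 374;  32·m + 6·c = 54.
(Σr·r = 220, Σr = 32, Σ1 = 6, Σr·q = 374, Σq = 54.)
Δ = 220·6 − 32² = 296.
m = (374·6 − 32·54)/296 = 129/74; c = (220·54 − 32·374)/296 = -11/37.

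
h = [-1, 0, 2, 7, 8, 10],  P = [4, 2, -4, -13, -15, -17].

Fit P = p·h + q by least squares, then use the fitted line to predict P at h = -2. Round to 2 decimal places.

P̂ = 5.26

Sums needed: Σh·h = 218, Σh = 26, Σ1 = 6.
For MᵀP: Σh·P = -393, ΣP = -43.
MᵀM·[p, q]ᵀ = MᵀP becomes [[218, 26]; [26, 6]]·[p, q]ᵀ = [-393, -43]ᵀ.
Determinant 218·6 − 26² = 632.
p = ((-393)·6 − 26·(-43))/632 = -155/79; q = (218·(-43) − 26·(-393))/632 = 211/158.
At h = -2: P̂ = (-155/79)·(-2) + (211/158)·(1) = 831/158.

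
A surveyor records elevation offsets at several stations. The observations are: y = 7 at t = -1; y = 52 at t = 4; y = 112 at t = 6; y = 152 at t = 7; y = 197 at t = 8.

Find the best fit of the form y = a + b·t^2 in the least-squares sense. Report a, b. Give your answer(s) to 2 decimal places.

With design matrix A, AᵀA = [[5, 166]; [166, 8050]] and Aᵀy = [520, 24927]ᵀ.
det = 5·8050 − 166² = 12694.
a = (520·8050 − 166·24927)/12694 = 24059/6347; b = (5·24927 − 166·520)/12694 = 38315/12694.

a = 3.79, b = 3.02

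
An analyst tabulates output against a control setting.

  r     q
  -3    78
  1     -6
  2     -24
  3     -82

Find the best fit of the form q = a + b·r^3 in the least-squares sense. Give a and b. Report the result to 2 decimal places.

a = -1.85, b = -2.96

Setting ∂/∂a … = 0 gives: 4·a + 9·b = -34;  9·a + 1523·b = -4518.
(Σ1 = 4, Σr^3 = 9, Σr^3·r^3 = 1523, Σq = -34, Σr^3·q = -4518.)
Determinant 4·1523 − 9² = 6011.
a = ((-34)·1523 − 9·(-4518))/6011 = -11120/6011; b = (4·(-4518) − 9·(-34))/6011 = -17766/6011.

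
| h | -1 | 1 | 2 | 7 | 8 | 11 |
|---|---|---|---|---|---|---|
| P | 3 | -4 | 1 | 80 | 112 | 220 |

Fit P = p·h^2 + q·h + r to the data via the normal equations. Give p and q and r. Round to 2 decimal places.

p = 2.08, q = -2.61, r = -2.34

The normal equations are: 21156·p + 2194·q + 240·r = 37711;  2194·p + 240·q + 28·r = 3871;  240·p + 28·q + 6·r = 412.
(Σh^2·h^2 = 21156, Σh^2·h = 2194, Σh^2 = 240, Σh·h = 240, Σh = 28, Σ1 = 6, Σh^2·P = 37711, Σh·P = 3871, ΣP = 412.)
Solving the 3×3 system (Gaussian elimination) gives p = 114373/54990, q = -15953/6110, r = -64457/27495.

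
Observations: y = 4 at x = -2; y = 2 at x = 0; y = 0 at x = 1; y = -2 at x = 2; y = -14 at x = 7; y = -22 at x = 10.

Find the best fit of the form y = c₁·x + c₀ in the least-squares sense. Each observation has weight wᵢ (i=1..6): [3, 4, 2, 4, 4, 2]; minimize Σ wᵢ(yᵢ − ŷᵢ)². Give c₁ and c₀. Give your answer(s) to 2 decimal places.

From the data, Σwᵢ·x·x = 426, Σwᵢ·x = 52, Σwᵢ·1 = 19.
Right-hand side: Σwᵢ·x·y = -872, Σwᵢ·y = -88.
Eliminating c₀: 19·(row 1) − 52·(row 2) gives 5390·c₁ = 19·(-872) − 52·(-88) = -11992, so c₁ = -5996/2695.
Then c₀ = ((-88) − 52·(-5996/2695))/19 = 3928/2695.

c₁ = -2.22, c₀ = 1.46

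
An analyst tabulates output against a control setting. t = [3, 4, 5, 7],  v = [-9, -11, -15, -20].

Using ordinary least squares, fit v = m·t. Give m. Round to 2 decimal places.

m = -2.89

Entries of XᵀX: Σt·t = 99.
Right-hand side: Σt·v = -286.
Normal equations: [[99]]·[m]ᵀ = [-286]ᵀ.
Hence m = -286 / 99 ≈ -2.88889.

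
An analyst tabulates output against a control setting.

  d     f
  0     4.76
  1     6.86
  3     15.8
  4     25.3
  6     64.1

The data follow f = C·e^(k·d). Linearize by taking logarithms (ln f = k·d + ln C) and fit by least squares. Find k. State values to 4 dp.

k = 0.4345

Let Y = ln f. Fitting Y = k·d + ln C by least squares:
AᵀA = [[62.0000, 14.0000]; [14.0000, 5]], rhs = [48.0916, 13.6372]ᵀ  (here Σd = 14.0000, Σ(d)² = 62.0000, Σln f = 13.6372, Σd·ln f = 48.0916).
Slope k = (n·Σd·ln f − Σd·Σln f)/(n·Σ(d)² − (Σd)²) = (5·48.0916 − 14.0000·13.6372)/114.0000 = 0.43454; ln C = (Σln f − k·Σd)/n = 1.51074.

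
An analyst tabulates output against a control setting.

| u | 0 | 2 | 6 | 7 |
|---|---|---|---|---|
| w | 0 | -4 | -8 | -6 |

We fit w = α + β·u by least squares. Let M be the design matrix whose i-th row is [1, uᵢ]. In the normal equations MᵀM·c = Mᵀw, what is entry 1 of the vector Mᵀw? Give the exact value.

-18

Entry 1 ↔ basis 1, so (Mᵀw)_{1} = Σᵢ wᵢ = (1)·(0) + (1)·(-4) + (1)·(-8) + (1)·(-6) = -18.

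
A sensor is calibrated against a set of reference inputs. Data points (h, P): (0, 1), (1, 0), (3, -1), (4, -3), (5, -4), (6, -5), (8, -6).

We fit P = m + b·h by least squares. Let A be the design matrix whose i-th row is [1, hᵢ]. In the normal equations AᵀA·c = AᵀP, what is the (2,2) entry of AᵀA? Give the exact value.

Row 2 ↔ basis h, column 2 ↔ basis h, so (AᵀA)_{2,2} = Σᵢ (h)·(h) = (0)·(0) + (1)·(1) + (3)·(3) + (4)·(4) + (5)·(5) + (6)·(6) + (8)·(8) = 151.

151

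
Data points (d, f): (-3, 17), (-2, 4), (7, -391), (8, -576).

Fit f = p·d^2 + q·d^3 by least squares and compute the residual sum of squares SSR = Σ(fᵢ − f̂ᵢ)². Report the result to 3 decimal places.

SSR = 1.338

The normal equations are: 6594·p + 49300·q = -55854;  49300·p + 380586·q = -429516.
det = 6594·380586 − 49300² = 79094084.
p = ((-55854)·380586 − 49300·(-429516))/79094084 = -20527911/19773521; q = (6594·(-429516) − 49300·(-55854))/79094084 = -19656576/19773521.
Residuals: -9826496/19773521, 3953120/19773521, 16626496/19773521, -11594880/19773521; SSR = 26452992/19773521.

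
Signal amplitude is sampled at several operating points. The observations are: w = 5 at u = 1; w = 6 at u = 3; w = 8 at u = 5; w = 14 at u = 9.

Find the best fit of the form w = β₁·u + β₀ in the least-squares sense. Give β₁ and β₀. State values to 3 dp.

β₁ = 1.157, β₀ = 3.043

Compute the Gram sums: Σu·u = 116, Σu = 18, Σ1 = 4.
Right-hand side: Σu·w = 189, Σw = 33.
MᵀM·[β₁, β₀]ᵀ = Mᵀw becomes [[116, 18]; [18, 4]]·[β₁, β₀]ᵀ = [189, 33]ᵀ.
Eliminating β₀: 4·(row 1) − 18·(row 2) gives 140·β₁ = 4·189 − 18·33 = 162, so β₁ = 81/70.
Then β₀ = (33 − 18·(81/70))/4 = 213/70.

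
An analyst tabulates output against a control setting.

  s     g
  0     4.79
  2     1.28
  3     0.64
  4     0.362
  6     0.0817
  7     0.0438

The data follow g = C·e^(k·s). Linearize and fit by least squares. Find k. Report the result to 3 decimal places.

Linearized form: ln g = k·s + ln C. From the 6 transformed points,
XᵀX = [[114.0000, 22.0000]; [22.0000, 6]], rhs = [-41.8346, -5.2818]ᵀ  (here Σs = 22.0000, Σ(s)² = 114.0000, Σln g = -5.2818, Σs·ln g = -41.8346).
Slope k = (n·Σs·ln g − Σs·Σln g)/(n·Σ(s)² − (Σs)²) = (6·-41.8346 − 22.0000·-5.2818)/200.0000 = -0.67404; ln C = (Σln g − k·Σs)/n = 1.59117.

k = -0.674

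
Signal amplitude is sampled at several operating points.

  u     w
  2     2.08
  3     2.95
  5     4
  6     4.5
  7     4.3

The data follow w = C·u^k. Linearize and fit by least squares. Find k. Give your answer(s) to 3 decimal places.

k = 0.611

Taking logs, ln w = k·ln u + ln C, so regress ln w on ln u.
Σln u = 7.1389, Σ(ln u)² = 11.2747, Σln w = 6.1632, Σln u·ln w = 9.4606.
Equations: 11.2747·k + 7.1389·ln C = 9.4606;  7.1389·k + 5·ln C = 6.1632.
Slope k = (n·Σln u·ln w − Σln u·Σln w)/(n·Σ(ln u)² − (Σln u)²) = (5·9.4606 − 7.1389·6.1632)/5.4099 = 0.61088; ln C = (Σln w − k·Σln u)/n = 0.36043.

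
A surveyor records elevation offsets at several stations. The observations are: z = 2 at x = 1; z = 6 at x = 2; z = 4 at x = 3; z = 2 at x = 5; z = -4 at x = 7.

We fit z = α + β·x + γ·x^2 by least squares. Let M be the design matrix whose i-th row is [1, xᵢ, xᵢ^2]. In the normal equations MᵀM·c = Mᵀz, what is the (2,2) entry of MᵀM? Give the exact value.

Row 2 ↔ basis x, column 2 ↔ basis x, so (MᵀM)_{2,2} = Σᵢ (x)·(x) = (1)·(1) + (2)·(2) + (3)·(3) + (5)·(5) + (7)·(7) = 88.

88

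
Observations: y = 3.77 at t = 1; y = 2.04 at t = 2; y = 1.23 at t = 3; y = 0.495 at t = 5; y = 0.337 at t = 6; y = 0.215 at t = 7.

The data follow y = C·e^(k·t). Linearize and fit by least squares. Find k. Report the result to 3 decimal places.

k = -0.468

With ln yᵢ as the transformed response and tᵢ as the regressor:
Σt = 24.0000, Σ(t)² = 124.0000, Σln y = -1.0809, Σt·ln y = -17.4278.
Normal system: [[124.0000, 24.0000]; [24.0000, 6]]·[k, ln C]ᵀ = [-17.4278, -1.0809]ᵀ.
Solving (det = 168.0000): k = -0.46800, ln C = 1.69185.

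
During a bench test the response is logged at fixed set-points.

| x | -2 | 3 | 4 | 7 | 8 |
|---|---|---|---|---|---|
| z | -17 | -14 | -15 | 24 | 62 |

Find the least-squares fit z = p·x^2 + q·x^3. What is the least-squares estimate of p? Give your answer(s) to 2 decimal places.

MᵀM·[p, q]ᵀ = Mᵀz reads: 6850·p + 50810·q = 4710;  50810·p + 384682·q = 38774.
Δ = 6850·384682 − 50810² = 53415600.
p = (4710·384682 − 50810·38774)/53415600 = -1978184/667695; q = (6850·38774 − 50810·4710)/53415600 = 65717/133539.

p = -2.96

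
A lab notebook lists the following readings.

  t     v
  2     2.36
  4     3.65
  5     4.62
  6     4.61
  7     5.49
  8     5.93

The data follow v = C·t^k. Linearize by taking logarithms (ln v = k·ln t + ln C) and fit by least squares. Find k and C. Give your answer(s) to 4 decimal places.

k = 0.6631, C = 1.4897

Taking logs, ln v = k·ln t + ln C, so regress ln v on ln t.
XᵀX = [[16.3136, 9.5060]; [9.5060, 6]], rhs = [14.6065, 8.6950]ᵀ  (here Σln t = 9.5060, Σ(ln t)² = 16.3136, Σln v = 8.6950, Σln t·ln v = 14.6065).
Δ = 16.3136·6 − (9.5060)² = 7.5177; k = (14.6065·6 − 9.5060·8.6950)/7.5177 = 0.66310, ln C = (16.3136·8.6950 − 9.5060·14.6065)/7.5177 = 0.39859, so C = exp(0.39859) = 1.48972.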